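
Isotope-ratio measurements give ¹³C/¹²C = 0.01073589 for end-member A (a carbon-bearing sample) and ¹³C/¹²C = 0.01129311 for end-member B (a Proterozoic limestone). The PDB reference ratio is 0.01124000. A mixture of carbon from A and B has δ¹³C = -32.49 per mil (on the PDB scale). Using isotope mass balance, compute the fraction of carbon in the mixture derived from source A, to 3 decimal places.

δ_A = (0.01073589/0.01124000 − 1)×1000 = (0.955150 − 1)×1000 = -44.850 per mil
δ_B = (0.01129311/0.01124000 − 1)×1000 = (1.004725 − 1)×1000 = 4.725 per mil
f_A = (δ_mix − δ_B)/(δ_A − δ_B) = (-32.49 − (4.725))/(-44.850 − (4.725))
f_A = -37.215 / -49.575 = 0.7507

0.751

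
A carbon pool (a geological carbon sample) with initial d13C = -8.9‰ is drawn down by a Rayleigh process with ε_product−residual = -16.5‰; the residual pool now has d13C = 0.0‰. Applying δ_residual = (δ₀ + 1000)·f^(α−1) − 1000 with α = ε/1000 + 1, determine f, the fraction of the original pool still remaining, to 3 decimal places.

0.582

α − 1 = ε/1000 = -0.0165
(δ_res + 1000)/(δ₀ + 1000) = (0.0 + 1000)/(-8.9 + 1000) = 1000.0/991.1 = 1.008980
f = 1.008980^(1/-0.0165) = exp(ln(1.008980)/-0.0165) = exp(0.00894/-0.0165)
f = exp(-0.5418) = 0.5817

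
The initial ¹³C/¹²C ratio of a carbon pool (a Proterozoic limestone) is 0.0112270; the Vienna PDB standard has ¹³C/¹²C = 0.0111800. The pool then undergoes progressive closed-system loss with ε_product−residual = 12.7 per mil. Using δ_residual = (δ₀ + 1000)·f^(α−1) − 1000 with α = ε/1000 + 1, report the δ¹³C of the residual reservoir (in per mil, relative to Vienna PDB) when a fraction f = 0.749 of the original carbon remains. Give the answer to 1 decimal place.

δ₀ = (0.0112270/0.0111800 − 1)×1000 = (1.004204 − 1)×1000 = 4.204 per mil
α − 1 = ε/1000 = 0.0127
f^(α−1) = 0.749^(0.0127) = 0.996336
δ_res = (4.204 + 1000) × 0.996336 − 1000 = 1000.525 − 1000 = 0.52 per mil

0.5 per mil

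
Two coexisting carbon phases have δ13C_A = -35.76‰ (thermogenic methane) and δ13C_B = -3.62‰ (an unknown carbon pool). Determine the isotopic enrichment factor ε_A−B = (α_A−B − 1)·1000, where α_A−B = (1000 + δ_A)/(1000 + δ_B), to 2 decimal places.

α_A−B = (1000 + -35.76) / (1000 + -3.62) = 964.24 / 996.38 = 0.967743
ε_A−B = (0.967743 − 1) × 1000 = -32.257‰
(The approximation ε ≈ δ_A − δ_B would give -32.14‰.)

-32.26‰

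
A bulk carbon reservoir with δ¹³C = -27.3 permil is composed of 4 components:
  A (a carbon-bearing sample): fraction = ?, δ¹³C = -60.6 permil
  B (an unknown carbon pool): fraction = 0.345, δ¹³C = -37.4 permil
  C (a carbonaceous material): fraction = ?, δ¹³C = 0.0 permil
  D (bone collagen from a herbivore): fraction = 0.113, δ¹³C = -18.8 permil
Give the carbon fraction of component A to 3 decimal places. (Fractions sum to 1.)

0.203

Let f_A and f_C be the unknown fractions; fractions sum to 1 so f_A + f_C = 0.542.
Mass balance: Σ fᵢ·δᵢ = δ_bulk ⇒ f_A·(-60.6) + f_C·(0.0) = -27.3 − (-15.027) = -12.273
Substitute f_C = 0.542 − f_A:
f_A·(-60.6 − 0.0) = -12.273 − 0.542×(0.0) = -12.273
f_A = -12.273 / -60.6 = 0.2025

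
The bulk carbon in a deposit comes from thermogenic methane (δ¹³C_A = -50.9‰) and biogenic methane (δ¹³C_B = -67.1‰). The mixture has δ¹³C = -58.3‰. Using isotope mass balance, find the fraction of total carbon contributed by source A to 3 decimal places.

0.543

δ_mix = f_A·δ_A + (1 − f_A)·δ_B  ⇒  f_A = (δ_mix − δ_B)/(δ_A − δ_B)
f_A = (-58.3 − (-67.1)) / (-50.9 − (-67.1))
f_A = 8.8 / 16.2 = 0.5432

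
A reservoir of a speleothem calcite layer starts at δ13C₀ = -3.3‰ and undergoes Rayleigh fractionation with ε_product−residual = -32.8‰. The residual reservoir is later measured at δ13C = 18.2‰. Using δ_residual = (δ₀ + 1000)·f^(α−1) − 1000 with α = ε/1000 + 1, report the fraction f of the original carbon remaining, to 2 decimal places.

α − 1 = ε/1000 = -0.0328
(δ_res + 1000)/(δ₀ + 1000) = (18.2 + 1000)/(-3.3 + 1000) = 1018.2/996.7 = 1.021571
f = 1.021571^(1/-0.0328) = exp(ln(1.021571)/-0.0328) = exp(0.02134/-0.0328)
f = exp(-0.6507) = 0.5217

0.52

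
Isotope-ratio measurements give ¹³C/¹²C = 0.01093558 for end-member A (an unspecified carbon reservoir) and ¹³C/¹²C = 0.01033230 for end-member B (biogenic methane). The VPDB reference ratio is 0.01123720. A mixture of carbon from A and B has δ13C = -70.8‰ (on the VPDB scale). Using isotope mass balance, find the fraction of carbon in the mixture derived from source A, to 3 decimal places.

0.181

δ_A = (0.01093558/0.01123720 − 1)×1000 = (0.973159 − 1)×1000 = -26.841‰
δ_B = (0.01033230/0.01123720 − 1)×1000 = (0.919473 − 1)×1000 = -80.527‰
f_A = (δ_mix − δ_B)/(δ_A − δ_B) = (-70.8 − (-80.527))/(-26.841 − (-80.527))
f_A = 9.727 / 53.686 = 0.1812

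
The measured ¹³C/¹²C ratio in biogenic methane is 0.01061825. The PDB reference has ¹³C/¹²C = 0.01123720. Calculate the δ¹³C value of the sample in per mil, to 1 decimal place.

δ¹³C = (R_sample / R_standard − 1) × 1000
R_sample / R_standard = 0.01061825 / 0.01123720 = 0.944920
δ¹³C = (0.944920 − 1) × 1000 = -55.08 per mil

-55.1 per mil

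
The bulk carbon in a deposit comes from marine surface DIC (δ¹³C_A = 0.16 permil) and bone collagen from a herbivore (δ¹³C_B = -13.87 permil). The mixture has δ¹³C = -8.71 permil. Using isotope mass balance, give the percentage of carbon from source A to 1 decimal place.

36.8%

δ_mix = f_A·δ_A + (1 − f_A)·δ_B  ⇒  f_A = (δ_mix − δ_B)/(δ_A − δ_B)
f_A = (-8.71 − (-13.87)) / (0.16 − (-13.87))
f_A = 5.16 / 14.03 = 0.3678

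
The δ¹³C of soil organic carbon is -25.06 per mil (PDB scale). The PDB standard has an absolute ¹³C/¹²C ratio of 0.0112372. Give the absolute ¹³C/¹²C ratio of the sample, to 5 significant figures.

0.010956

R_sample = R_standard × (δ¹³C/1000 + 1)
R_sample = 0.0112372 × (-25.06/1000 + 1) = 0.0112372 × 0.974940
R_sample = 0.0109556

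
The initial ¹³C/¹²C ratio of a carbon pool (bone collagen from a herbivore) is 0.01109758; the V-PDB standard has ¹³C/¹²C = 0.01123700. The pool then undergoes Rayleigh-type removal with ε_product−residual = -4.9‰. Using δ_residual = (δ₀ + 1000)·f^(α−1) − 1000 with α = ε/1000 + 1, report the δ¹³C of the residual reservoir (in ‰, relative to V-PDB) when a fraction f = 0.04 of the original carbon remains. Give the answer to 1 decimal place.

δ₀ = (0.01109758/0.01123700 − 1)×1000 = (0.987593 − 1)×1000 = -12.407‰
α − 1 = ε/1000 = -0.0049
f^(α−1) = 0.04^(-0.0049) = 1.015898
δ_res = (-12.407 + 1000) × 1.015898 − 1000 = 1003.293 − 1000 = 3.29‰

3.3‰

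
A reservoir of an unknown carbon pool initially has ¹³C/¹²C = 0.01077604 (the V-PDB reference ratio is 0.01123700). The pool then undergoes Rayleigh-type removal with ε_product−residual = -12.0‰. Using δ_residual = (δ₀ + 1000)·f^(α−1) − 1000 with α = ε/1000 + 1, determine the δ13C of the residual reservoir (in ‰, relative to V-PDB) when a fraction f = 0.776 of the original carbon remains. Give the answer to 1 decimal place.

δ₀ = (0.01077604/0.01123700 − 1)×1000 = (0.958978 − 1)×1000 = -41.022‰
α − 1 = ε/1000 = -0.0120
f^(α−1) = 0.776^(-0.0120) = 1.003048
δ_res = (-41.022 + 1000) × 1.003048 − 1000 = 961.901 − 1000 = -38.10‰

-38.1‰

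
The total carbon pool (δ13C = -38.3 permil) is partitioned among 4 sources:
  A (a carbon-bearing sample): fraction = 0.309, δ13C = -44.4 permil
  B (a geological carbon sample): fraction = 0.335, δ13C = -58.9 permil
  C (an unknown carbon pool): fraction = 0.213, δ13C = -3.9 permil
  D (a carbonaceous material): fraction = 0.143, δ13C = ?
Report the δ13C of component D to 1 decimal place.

Isotope mass balance: δ_bulk = Σ fᵢ·δᵢ.
-38.3 = 0.309×(-44.4) + 0.335×(-58.9) + 0.213×(-3.9) + 0.143×δ_D
0.143·δ_D = -38.3 − (-34.282) = -4.018
δ_D = -4.018 / 0.143 = -28.10 permil

-28.1 permil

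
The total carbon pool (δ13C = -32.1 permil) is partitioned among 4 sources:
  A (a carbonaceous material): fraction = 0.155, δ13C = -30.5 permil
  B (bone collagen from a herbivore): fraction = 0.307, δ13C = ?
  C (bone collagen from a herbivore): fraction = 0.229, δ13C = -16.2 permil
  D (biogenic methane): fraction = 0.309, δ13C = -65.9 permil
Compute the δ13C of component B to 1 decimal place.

Isotope mass balance: δ_bulk = Σ fᵢ·δᵢ.
-32.1 = 0.155×(-30.5) + 0.307×δ_B + 0.229×(-16.2) + 0.309×(-65.9)
0.307·δ_B = -32.1 − (-28.800) = -3.300
δ_B = -3.300 / 0.307 = -10.75 permil

-10.7 permil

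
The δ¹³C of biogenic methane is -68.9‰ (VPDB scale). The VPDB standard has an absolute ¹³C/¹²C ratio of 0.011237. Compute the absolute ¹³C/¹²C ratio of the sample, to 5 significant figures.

R_sample = R_standard × (δ¹³C/1000 + 1)
R_sample = 0.011237 × (-68.9/1000 + 1) = 0.011237 × 0.931100
R_sample = 0.0104628

0.010463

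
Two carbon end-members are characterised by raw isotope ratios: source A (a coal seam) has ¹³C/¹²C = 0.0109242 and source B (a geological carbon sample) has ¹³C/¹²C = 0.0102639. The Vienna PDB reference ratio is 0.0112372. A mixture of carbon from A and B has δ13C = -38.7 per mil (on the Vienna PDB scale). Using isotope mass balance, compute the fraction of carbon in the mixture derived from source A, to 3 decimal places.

0.815

δ_A = (0.0109242/0.0112372 − 1)×1000 = (0.972146 − 1)×1000 = -27.854 per mil
δ_B = (0.0102639/0.0112372 − 1)×1000 = (0.913386 − 1)×1000 = -86.614 per mil
f_A = (δ_mix − δ_B)/(δ_A − δ_B) = (-38.7 − (-86.614))/(-27.854 − (-86.614))
f_A = 47.914 / 58.760 = 0.8154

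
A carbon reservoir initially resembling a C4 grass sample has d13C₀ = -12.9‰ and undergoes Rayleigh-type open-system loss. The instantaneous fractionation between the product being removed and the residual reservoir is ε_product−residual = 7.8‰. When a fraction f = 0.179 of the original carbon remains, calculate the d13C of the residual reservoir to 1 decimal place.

Rayleigh residual: δ_res = (δ₀ + 1000)·f^(α−1) − 1000
α = ε/1000 + 1 = 1.00780, so α − 1 = 0.00780
f^(α−1) = 0.179^(0.00780) = 0.986671
δ_res = (-12.9 + 1000) × 0.986671 − 1000 = 973.943 − 1000 = -26.06‰

-26.1‰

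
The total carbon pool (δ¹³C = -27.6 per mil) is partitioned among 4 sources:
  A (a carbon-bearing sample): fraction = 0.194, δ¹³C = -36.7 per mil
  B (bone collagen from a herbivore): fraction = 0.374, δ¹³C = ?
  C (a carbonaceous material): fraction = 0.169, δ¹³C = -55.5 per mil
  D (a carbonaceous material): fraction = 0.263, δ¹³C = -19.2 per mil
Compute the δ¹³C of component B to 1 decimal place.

-16.2 per mil

Isotope mass balance: δ_bulk = Σ fᵢ·δᵢ.
-27.6 = 0.194×(-36.7) + 0.374×δ_B + 0.169×(-55.5) + 0.263×(-19.2)
0.374·δ_B = -27.6 − (-21.549) = -6.051
δ_B = -6.051 / 0.374 = -16.18 per mil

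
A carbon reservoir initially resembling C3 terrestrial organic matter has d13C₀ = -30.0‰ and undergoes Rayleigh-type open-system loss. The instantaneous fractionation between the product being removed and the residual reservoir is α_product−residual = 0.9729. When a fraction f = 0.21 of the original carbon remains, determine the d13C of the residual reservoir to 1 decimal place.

11.9‰

Rayleigh residual: δ_res = (δ₀ + 1000)·f^(α−1) − 1000
α − 1 = -0.02710
f^(α−1) = 0.21^(-0.02710) = 1.043201
δ_res = (-30.0 + 1000) × 1.043201 − 1000 = 1011.905 − 1000 = 11.90‰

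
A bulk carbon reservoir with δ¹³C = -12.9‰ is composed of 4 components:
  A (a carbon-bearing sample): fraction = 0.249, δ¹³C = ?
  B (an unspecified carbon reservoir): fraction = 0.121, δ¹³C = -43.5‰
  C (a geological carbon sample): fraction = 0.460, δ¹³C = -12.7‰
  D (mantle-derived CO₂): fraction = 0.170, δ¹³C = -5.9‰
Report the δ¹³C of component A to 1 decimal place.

Isotope mass balance: δ_bulk = Σ fᵢ·δᵢ.
-12.9 = 0.249×δ_A + 0.121×(-43.5) + 0.460×(-12.7) + 0.170×(-5.9)
0.249·δ_A = -12.9 − (-12.108) = -0.792
δ_A = -0.792 / 0.249 = -3.18‰

-3.2‰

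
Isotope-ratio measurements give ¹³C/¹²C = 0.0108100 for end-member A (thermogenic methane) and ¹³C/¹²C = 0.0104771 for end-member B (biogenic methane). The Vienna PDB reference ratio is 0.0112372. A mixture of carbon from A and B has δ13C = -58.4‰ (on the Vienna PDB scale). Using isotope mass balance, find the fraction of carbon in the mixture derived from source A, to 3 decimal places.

δ_A = (0.0108100/0.0112372 − 1)×1000 = (0.961983 − 1)×1000 = -38.017‰
δ_B = (0.0104771/0.0112372 − 1)×1000 = (0.932359 − 1)×1000 = -67.641‰
f_A = (δ_mix − δ_B)/(δ_A − δ_B) = (-58.4 − (-67.641))/(-38.017 − (-67.641))
f_A = 9.241 / 29.625 = 0.3119

0.312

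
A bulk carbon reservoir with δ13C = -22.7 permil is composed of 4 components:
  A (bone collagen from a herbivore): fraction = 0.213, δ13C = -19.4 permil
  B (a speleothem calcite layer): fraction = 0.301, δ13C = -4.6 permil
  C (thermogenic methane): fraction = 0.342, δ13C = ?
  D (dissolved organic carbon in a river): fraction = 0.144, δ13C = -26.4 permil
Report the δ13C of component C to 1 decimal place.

-39.1 permil

Isotope mass balance: δ_bulk = Σ fᵢ·δᵢ.
-22.7 = 0.213×(-19.4) + 0.301×(-4.6) + 0.342×δ_C + 0.144×(-26.4)
0.342·δ_C = -22.7 − (-9.318) = -13.382
δ_C = -13.382 / 0.342 = -39.13 permil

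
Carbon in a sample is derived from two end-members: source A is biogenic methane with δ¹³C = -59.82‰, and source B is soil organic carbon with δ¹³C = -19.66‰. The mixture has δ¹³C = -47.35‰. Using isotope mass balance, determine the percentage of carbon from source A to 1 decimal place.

δ_mix = f_A·δ_A + (1 − f_A)·δ_B  ⇒  f_A = (δ_mix − δ_B)/(δ_A − δ_B)
f_A = (-47.35 − (-19.66)) / (-59.82 − (-19.66))
f_A = -27.69 / -40.16 = 0.6895

68.9%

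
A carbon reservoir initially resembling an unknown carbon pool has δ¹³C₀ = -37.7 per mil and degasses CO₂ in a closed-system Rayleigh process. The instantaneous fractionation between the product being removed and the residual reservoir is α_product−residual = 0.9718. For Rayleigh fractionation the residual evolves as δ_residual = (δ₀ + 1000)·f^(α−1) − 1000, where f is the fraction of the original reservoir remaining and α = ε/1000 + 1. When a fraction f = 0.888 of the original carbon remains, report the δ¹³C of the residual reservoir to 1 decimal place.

Rayleigh residual: δ_res = (δ₀ + 1000)·f^(α−1) − 1000
α − 1 = -0.02820
f^(α−1) = 0.888^(-0.02820) = 1.003355
δ_res = (-37.7 + 1000) × 1.003355 − 1000 = 965.529 − 1000 = -34.47 per mil

-34.5 per mil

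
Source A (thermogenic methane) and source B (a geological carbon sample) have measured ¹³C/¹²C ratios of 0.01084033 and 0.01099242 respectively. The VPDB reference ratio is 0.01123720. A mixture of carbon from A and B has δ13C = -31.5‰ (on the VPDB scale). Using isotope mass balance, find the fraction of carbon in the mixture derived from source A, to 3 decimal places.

δ_A = (0.01084033/0.01123720 − 1)×1000 = (0.964682 − 1)×1000 = -35.318‰
δ_B = (0.01099242/0.01123720 − 1)×1000 = (0.978217 − 1)×1000 = -21.783‰
f_A = (δ_mix − δ_B)/(δ_A − δ_B) = (-31.5 − (-21.783))/(-35.318 − (-21.783))
f_A = -9.717 / -13.535 = 0.7179

0.718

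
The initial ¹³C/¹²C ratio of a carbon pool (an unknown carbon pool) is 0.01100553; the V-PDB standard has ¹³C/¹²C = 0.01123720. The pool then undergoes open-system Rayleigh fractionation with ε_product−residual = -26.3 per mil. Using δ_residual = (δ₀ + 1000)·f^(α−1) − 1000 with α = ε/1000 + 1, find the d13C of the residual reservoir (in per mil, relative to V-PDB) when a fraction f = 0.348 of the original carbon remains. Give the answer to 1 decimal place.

δ₀ = (0.01100553/0.01123720 − 1)×1000 = (0.979384 − 1)×1000 = -20.616 per mil
α − 1 = ε/1000 = -0.0263
f^(α−1) = 0.348^(-0.0263) = 1.028150
δ_res = (-20.616 + 1000) × 1.028150 − 1000 = 1006.953 − 1000 = 6.95 per mil

7.0 per mil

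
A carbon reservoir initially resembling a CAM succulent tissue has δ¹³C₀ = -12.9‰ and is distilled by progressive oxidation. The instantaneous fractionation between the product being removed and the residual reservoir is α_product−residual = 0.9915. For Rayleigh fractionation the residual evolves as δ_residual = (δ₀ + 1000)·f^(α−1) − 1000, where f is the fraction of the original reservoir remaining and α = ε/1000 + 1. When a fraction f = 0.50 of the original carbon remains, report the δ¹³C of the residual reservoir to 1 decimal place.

Rayleigh residual: δ_res = (δ₀ + 1000)·f^(α−1) − 1000
α − 1 = -0.00850
f^(α−1) = 0.50^(-0.00850) = 1.005909
δ_res = (-12.9 + 1000) × 1.005909 − 1000 = 992.933 − 1000 = -7.07‰

-7.1‰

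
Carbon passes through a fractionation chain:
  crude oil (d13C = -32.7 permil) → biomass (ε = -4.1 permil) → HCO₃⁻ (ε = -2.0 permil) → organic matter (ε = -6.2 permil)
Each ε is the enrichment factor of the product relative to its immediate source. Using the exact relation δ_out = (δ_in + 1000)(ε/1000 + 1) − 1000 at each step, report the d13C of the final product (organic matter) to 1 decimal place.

-44.6 permil

step 1: δ = (-32.70 + 1000)·(-4.1/1000 + 1) − 1000 = -36.67 permil
step 2: δ = (-36.67 + 1000)·(-2.0/1000 + 1) − 1000 = -38.59 permil
step 3: δ = (-38.59 + 1000)·(-6.2/1000 + 1) − 1000 = -44.55 permil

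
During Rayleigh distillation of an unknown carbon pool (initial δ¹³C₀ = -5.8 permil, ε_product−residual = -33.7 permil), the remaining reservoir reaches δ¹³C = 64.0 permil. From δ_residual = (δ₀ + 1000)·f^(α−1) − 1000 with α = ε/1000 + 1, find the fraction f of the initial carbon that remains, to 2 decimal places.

α − 1 = ε/1000 = -0.0337
(δ_res + 1000)/(δ₀ + 1000) = (64.0 + 1000)/(-5.8 + 1000) = 1064.0/994.2 = 1.070207
f = 1.070207^(1/-0.0337) = exp(ln(1.070207)/-0.0337) = exp(0.06785/-0.0337)
f = exp(-2.0134) = 0.1335

0.13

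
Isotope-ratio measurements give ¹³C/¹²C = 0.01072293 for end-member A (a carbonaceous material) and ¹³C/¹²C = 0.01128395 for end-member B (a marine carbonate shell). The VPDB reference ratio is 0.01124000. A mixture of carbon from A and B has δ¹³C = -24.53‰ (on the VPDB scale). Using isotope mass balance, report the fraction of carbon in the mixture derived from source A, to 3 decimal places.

0.570

δ_A = (0.01072293/0.01124000 − 1)×1000 = (0.953997 − 1)×1000 = -46.003‰
δ_B = (0.01128395/0.01124000 − 1)×1000 = (1.003910 − 1)×1000 = 3.910‰
f_A = (δ_mix − δ_B)/(δ_A − δ_B) = (-24.53 − (3.910))/(-46.003 − (3.910))
f_A = -28.440 / -49.913 = 0.5698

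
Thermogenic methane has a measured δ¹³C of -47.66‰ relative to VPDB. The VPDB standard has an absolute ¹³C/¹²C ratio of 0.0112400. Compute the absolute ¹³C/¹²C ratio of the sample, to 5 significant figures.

R_sample = R_standard × (δ¹³C/1000 + 1)
R_sample = 0.0112400 × (-47.66/1000 + 1) = 0.0112400 × 0.952340
R_sample = 0.0107043

0.010704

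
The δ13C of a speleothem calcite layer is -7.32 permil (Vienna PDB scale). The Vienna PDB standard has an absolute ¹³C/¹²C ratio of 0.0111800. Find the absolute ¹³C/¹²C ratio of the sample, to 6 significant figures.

0.0110982

R_sample = R_standard × (δ13C/1000 + 1)
R_sample = 0.0111800 × (-7.32/1000 + 1) = 0.0111800 × 0.992680
R_sample = 0.0110982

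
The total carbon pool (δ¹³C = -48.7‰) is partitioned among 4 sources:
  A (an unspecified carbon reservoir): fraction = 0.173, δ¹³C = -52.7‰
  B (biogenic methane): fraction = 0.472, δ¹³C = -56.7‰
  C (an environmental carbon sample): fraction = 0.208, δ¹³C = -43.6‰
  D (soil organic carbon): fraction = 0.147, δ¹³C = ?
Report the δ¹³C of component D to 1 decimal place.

-25.5‰

Isotope mass balance: δ_bulk = Σ fᵢ·δᵢ.
-48.7 = 0.173×(-52.7) + 0.472×(-56.7) + 0.208×(-43.6) + 0.147×δ_D
0.147·δ_D = -48.7 − (-44.948) = -3.752
δ_D = -3.752 / 0.147 = -25.52‰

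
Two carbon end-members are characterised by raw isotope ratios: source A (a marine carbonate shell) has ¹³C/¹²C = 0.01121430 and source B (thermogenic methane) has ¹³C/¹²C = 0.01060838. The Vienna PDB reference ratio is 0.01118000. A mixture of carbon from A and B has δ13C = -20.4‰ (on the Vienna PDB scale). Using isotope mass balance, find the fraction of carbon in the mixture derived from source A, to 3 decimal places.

0.567

δ_A = (0.01121430/0.01118000 − 1)×1000 = (1.003068 − 1)×1000 = 3.068‰
δ_B = (0.01060838/0.01118000 − 1)×1000 = (0.948871 − 1)×1000 = -51.129‰
f_A = (δ_mix − δ_B)/(δ_A − δ_B) = (-20.4 − (-51.129))/(3.068 − (-51.129))
f_A = 30.729 / 54.197 = 0.5670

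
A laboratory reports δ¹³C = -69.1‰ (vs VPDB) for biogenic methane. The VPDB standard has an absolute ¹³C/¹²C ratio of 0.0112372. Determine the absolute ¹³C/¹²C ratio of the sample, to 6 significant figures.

R_sample = R_standard × (δ¹³C/1000 + 1)
R_sample = 0.0112372 × (-69.1/1000 + 1) = 0.0112372 × 0.930900
R_sample = 0.0104607

0.0104607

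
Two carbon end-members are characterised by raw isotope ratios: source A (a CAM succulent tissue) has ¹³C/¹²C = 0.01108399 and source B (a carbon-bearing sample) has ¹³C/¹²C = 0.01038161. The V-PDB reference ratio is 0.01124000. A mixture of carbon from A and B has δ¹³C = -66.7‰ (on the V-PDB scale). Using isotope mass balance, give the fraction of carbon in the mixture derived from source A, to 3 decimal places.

δ_A = (0.01108399/0.01124000 − 1)×1000 = (0.986120 − 1)×1000 = -13.880‰
δ_B = (0.01038161/0.01124000 − 1)×1000 = (0.923631 − 1)×1000 = -76.369‰
f_A = (δ_mix − δ_B)/(δ_A − δ_B) = (-66.7 − (-76.369))/(-13.880 − (-76.369))
f_A = 9.669 / 62.489 = 0.1547

0.155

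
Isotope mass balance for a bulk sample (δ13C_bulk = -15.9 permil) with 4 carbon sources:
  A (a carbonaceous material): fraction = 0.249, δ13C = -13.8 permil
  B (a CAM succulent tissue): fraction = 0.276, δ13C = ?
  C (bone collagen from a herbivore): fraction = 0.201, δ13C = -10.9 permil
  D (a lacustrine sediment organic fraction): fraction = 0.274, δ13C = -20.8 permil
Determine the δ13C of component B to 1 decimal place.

Isotope mass balance: δ_bulk = Σ fᵢ·δᵢ.
-15.9 = 0.249×(-13.8) + 0.276×δ_B + 0.201×(-10.9) + 0.274×(-20.8)
0.276·δ_B = -15.9 − (-11.326) = -4.574
δ_B = -4.574 / 0.276 = -16.57 permil

-16.6 permil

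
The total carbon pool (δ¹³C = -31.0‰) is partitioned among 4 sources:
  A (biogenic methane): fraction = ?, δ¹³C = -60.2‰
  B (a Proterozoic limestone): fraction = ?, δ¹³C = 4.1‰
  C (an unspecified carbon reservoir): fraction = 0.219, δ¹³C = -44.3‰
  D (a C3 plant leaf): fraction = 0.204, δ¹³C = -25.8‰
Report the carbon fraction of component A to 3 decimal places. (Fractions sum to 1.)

Let f_A and f_B be the unknown fractions; fractions sum to 1 so f_A + f_B = 0.577.
Mass balance: Σ fᵢ·δᵢ = δ_bulk ⇒ f_A·(-60.2) + f_B·(4.1) = -31.0 − (-14.965) = -16.035
Substitute f_B = 0.577 − f_A:
f_A·(-60.2 − 4.1) = -16.035 − 0.577×(4.1) = -18.401
f_A = -18.401 / -64.3 = 0.2862

0.286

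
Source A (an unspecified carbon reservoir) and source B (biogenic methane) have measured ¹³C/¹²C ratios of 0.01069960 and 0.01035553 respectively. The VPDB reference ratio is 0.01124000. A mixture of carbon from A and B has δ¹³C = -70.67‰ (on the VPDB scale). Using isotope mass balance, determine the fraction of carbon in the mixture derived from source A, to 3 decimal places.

0.262

δ_A = (0.01069960/0.01124000 − 1)×1000 = (0.951922 − 1)×1000 = -48.078‰
δ_B = (0.01035553/0.01124000 − 1)×1000 = (0.921310 − 1)×1000 = -78.690‰
f_A = (δ_mix − δ_B)/(δ_A − δ_B) = (-70.67 − (-78.690))/(-48.078 − (-78.690))
f_A = 8.020 / 30.611 = 0.2620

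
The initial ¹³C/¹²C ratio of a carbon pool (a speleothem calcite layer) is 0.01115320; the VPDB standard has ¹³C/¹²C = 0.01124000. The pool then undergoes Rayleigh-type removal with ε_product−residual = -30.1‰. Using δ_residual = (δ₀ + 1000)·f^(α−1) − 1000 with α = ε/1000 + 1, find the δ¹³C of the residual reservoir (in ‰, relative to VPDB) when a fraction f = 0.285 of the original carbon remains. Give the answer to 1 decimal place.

30.5‰

δ₀ = (0.01115320/0.01124000 − 1)×1000 = (0.992278 − 1)×1000 = -7.722‰
α − 1 = ε/1000 = -0.0301
f^(α−1) = 0.285^(-0.0301) = 1.038506
δ_res = (-7.722 + 1000) × 1.038506 − 1000 = 1030.487 − 1000 = 30.49‰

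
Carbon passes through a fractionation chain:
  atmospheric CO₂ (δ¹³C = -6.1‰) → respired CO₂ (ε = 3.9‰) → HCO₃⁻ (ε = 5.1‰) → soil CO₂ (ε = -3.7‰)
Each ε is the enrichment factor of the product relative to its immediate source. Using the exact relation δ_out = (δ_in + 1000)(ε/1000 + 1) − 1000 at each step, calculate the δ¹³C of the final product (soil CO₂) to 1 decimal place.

-0.8‰

step 1: δ = (-6.10 + 1000)·(3.9/1000 + 1) − 1000 = -2.22‰
step 2: δ = (-2.22 + 1000)·(5.1/1000 + 1) − 1000 = 2.86‰
step 3: δ = (2.86 + 1000)·(-3.7/1000 + 1) − 1000 = -0.85‰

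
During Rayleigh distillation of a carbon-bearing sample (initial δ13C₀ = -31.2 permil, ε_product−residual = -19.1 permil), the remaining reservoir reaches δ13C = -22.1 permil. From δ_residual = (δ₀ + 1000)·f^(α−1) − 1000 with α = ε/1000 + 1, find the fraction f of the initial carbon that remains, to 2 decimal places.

α − 1 = ε/1000 = -0.0191
(δ_res + 1000)/(δ₀ + 1000) = (-22.1 + 1000)/(-31.2 + 1000) = 977.9/968.8 = 1.009393
f = 1.009393^(1/-0.0191) = exp(ln(1.009393)/-0.0191) = exp(0.00935/-0.0191)
f = exp(-0.4895) = 0.6129

0.61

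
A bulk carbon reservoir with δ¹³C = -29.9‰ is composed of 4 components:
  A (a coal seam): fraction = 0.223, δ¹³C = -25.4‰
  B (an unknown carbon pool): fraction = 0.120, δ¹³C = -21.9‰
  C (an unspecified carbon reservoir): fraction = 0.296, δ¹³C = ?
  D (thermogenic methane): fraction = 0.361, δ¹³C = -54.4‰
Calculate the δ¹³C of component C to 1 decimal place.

-6.7‰

Isotope mass balance: δ_bulk = Σ fᵢ·δᵢ.
-29.9 = 0.223×(-25.4) + 0.120×(-21.9) + 0.296×δ_C + 0.361×(-54.4)
0.296·δ_C = -29.9 − (-27.931) = -1.969
δ_C = -1.969 / 0.296 = -6.65‰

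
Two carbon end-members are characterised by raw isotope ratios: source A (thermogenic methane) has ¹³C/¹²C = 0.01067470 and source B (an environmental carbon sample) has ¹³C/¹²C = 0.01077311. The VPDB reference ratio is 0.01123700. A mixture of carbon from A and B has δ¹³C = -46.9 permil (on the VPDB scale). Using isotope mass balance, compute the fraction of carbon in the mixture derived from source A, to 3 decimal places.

δ_A = (0.01067470/0.01123700 − 1)×1000 = (0.949960 − 1)×1000 = -50.040 permil
δ_B = (0.01077311/0.01123700 − 1)×1000 = (0.958718 − 1)×1000 = -41.282 permil
f_A = (δ_mix − δ_B)/(δ_A − δ_B) = (-46.9 − (-41.282))/(-50.040 − (-41.282))
f_A = -5.618 / -8.758 = 0.6415

0.641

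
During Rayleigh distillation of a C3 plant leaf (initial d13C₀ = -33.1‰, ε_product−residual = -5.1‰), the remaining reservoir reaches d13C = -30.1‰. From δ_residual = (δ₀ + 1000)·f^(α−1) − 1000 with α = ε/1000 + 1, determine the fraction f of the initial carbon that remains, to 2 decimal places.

α − 1 = ε/1000 = -0.0051
(δ_res + 1000)/(δ₀ + 1000) = (-30.1 + 1000)/(-33.1 + 1000) = 969.9/966.9 = 1.003103
f = 1.003103^(1/-0.0051) = exp(ln(1.003103)/-0.0051) = exp(0.00310/-0.0051)
f = exp(-0.6074) = 0.5447

0.54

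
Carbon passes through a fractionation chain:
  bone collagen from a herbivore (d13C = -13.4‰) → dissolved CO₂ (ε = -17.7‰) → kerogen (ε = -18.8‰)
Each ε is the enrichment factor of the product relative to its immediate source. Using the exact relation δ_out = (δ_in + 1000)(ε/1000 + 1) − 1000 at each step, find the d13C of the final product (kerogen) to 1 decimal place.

step 1: δ = (-13.40 + 1000)·(-17.7/1000 + 1) − 1000 = -30.86‰
step 2: δ = (-30.86 + 1000)·(-18.8/1000 + 1) − 1000 = -49.08‰

-49.1‰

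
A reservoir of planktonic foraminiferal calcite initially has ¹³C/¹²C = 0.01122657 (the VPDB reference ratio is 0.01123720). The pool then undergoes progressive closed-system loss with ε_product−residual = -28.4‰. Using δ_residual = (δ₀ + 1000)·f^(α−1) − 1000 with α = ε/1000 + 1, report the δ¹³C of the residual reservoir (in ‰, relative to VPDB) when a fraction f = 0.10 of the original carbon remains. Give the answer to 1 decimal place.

66.6‰

δ₀ = (0.01122657/0.01123720 − 1)×1000 = (0.999054 − 1)×1000 = -0.946‰
α − 1 = ε/1000 = -0.0284
f^(α−1) = 0.10^(-0.0284) = 1.067579
δ_res = (-0.946 + 1000) × 1.067579 − 1000 = 1066.569 − 1000 = 66.57‰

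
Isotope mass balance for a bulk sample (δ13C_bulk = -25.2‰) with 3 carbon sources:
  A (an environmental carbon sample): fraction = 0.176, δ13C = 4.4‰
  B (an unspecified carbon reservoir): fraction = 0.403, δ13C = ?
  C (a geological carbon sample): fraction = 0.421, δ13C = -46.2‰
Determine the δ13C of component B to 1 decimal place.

Isotope mass balance: δ_bulk = Σ fᵢ·δᵢ.
-25.2 = 0.176×(4.4) + 0.403×δ_B + 0.421×(-46.2)
0.403·δ_B = -25.2 − (-18.676) = -6.524
δ_B = -6.524 / 0.403 = -16.19‰

-16.2‰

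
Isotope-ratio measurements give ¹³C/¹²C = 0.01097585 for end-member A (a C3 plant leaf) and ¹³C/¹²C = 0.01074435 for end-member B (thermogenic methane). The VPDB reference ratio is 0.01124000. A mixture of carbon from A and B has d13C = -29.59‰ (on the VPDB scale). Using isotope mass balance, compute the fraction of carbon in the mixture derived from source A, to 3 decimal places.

0.704

δ_A = (0.01097585/0.01124000 − 1)×1000 = (0.976499 − 1)×1000 = -23.501‰
δ_B = (0.01074435/0.01124000 − 1)×1000 = (0.955903 − 1)×1000 = -44.097‰
f_A = (δ_mix − δ_B)/(δ_A − δ_B) = (-29.59 − (-44.097))/(-23.501 − (-44.097))
f_A = 14.507 / 20.596 = 0.7044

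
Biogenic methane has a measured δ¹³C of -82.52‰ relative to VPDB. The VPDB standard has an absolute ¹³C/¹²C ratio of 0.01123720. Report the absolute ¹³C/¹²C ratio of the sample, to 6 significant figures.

R_sample = R_standard × (δ¹³C/1000 + 1)
R_sample = 0.01123720 × (-82.52/1000 + 1) = 0.01123720 × 0.917480
R_sample = 0.0103099

0.0103099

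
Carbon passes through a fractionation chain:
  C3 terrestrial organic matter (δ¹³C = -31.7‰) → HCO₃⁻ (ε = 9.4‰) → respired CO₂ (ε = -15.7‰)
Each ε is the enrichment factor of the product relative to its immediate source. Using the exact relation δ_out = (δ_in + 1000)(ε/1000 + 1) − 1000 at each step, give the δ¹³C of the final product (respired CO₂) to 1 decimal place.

step 1: δ = (-31.70 + 1000)·(9.4/1000 + 1) − 1000 = -22.60‰
step 2: δ = (-22.60 + 1000)·(-15.7/1000 + 1) − 1000 = -37.94‰

-37.9‰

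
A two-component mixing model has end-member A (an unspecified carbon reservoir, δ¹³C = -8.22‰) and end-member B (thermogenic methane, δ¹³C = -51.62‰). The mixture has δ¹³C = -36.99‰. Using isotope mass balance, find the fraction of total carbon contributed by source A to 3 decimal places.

0.337

δ_mix = f_A·δ_A + (1 − f_A)·δ_B  ⇒  f_A = (δ_mix − δ_B)/(δ_A − δ_B)
f_A = (-36.99 − (-51.62)) / (-8.22 − (-51.62))
f_A = 14.63 / 43.40 = 0.3371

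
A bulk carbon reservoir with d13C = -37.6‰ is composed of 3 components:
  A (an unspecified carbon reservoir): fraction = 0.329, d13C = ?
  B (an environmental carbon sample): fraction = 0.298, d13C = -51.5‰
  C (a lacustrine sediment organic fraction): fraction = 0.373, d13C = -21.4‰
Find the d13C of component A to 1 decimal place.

Isotope mass balance: δ_bulk = Σ fᵢ·δᵢ.
-37.6 = 0.329×δ_A + 0.298×(-51.5) + 0.373×(-21.4)
0.329·δ_A = -37.6 − (-23.329) = -14.271
δ_A = -14.271 / 0.329 = -43.38‰

-43.4‰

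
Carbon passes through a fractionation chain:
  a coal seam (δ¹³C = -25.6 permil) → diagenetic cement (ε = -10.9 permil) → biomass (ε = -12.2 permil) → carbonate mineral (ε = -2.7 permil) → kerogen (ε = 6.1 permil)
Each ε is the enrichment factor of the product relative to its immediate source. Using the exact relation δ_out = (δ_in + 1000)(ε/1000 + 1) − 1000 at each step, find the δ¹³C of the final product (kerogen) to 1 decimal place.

-44.8 permil

step 1: δ = (-25.60 + 1000)·(-10.9/1000 + 1) − 1000 = -36.22 permil
step 2: δ = (-36.22 + 1000)·(-12.2/1000 + 1) − 1000 = -47.98 permil
step 3: δ = (-47.98 + 1000)·(-2.7/1000 + 1) − 1000 = -50.55 permil
step 4: δ = (-50.55 + 1000)·(6.1/1000 + 1) − 1000 = -44.76 permil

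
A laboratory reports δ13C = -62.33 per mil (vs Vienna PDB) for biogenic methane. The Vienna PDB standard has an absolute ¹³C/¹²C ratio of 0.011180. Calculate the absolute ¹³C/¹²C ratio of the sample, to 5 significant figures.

0.010483

R_sample = R_standard × (δ13C/1000 + 1)
R_sample = 0.011180 × (-62.33/1000 + 1) = 0.011180 × 0.937670
R_sample = 0.0104832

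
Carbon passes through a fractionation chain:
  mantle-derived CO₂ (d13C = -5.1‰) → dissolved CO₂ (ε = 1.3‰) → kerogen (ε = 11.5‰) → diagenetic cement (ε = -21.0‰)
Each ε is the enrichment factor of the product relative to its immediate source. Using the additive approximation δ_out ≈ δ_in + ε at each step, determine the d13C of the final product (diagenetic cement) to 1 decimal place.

-13.3‰

step 1: δ ≈ -5.1 + (1.3) = -3.8‰
step 2: δ ≈ -3.8 + (11.5) = 7.7‰
step 3: δ ≈ 7.7 + (-21.0) = -13.3‰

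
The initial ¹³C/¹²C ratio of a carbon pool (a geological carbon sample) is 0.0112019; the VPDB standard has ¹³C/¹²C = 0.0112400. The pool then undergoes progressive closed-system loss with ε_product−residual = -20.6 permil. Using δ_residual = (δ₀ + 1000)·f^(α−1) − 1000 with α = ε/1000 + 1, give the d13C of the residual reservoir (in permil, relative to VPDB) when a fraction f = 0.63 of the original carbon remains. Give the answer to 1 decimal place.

6.1 permil

δ₀ = (0.0112019/0.0112400 − 1)×1000 = (0.996610 − 1)×1000 = -3.390 permil
α − 1 = ε/1000 = -0.0206
f^(α−1) = 0.63^(-0.0206) = 1.009563
δ_res = (-3.390 + 1000) × 1.009563 − 1000 = 1006.141 − 1000 = 6.14 permil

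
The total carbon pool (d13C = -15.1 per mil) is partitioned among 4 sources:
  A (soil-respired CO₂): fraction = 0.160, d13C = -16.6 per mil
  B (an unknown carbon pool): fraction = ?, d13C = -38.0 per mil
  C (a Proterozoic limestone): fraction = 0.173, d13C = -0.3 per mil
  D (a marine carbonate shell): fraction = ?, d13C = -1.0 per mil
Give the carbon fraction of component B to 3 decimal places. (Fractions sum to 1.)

0.317

Let f_B and f_D be the unknown fractions; fractions sum to 1 so f_B + f_D = 0.667.
Mass balance: Σ fᵢ·δᵢ = δ_bulk ⇒ f_B·(-38.0) + f_D·(-1.0) = -15.1 − (-2.708) = -12.392
Substitute f_D = 0.667 − f_B:
f_B·(-38.0 − -1.0) = -12.392 − 0.667×(-1.0) = -11.725
f_B = -11.725 / -37.0 = 0.3169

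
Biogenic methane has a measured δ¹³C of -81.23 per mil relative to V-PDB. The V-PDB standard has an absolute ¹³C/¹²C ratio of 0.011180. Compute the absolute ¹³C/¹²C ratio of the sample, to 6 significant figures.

R_sample = R_standard × (δ¹³C/1000 + 1)
R_sample = 0.011180 × (-81.23/1000 + 1) = 0.011180 × 0.918770
R_sample = 0.0102718

0.0102718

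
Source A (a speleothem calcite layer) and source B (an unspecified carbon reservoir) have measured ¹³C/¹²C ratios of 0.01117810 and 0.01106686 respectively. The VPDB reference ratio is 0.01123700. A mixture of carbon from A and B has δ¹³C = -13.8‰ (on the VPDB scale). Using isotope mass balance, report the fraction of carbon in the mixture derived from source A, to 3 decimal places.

δ_A = (0.01117810/0.01123700 − 1)×1000 = (0.994758 − 1)×1000 = -5.242‰
δ_B = (0.01106686/0.01123700 − 1)×1000 = (0.984859 − 1)×1000 = -15.141‰
f_A = (δ_mix − δ_B)/(δ_A − δ_B) = (-13.8 − (-15.141))/(-5.242 − (-15.141))
f_A = 1.341 / 9.899 = 0.1355

0.135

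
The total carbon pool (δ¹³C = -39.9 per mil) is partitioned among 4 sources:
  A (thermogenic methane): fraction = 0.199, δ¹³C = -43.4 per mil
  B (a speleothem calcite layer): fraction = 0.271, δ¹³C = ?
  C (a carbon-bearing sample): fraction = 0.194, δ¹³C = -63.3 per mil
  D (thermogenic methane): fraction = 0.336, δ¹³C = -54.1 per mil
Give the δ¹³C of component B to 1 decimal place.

Isotope mass balance: δ_bulk = Σ fᵢ·δᵢ.
-39.9 = 0.199×(-43.4) + 0.271×δ_B + 0.194×(-63.3) + 0.336×(-54.1)
0.271·δ_B = -39.9 − (-39.094) = -0.806
δ_B = -0.806 / 0.271 = -2.97 per mil

-3.0 per mil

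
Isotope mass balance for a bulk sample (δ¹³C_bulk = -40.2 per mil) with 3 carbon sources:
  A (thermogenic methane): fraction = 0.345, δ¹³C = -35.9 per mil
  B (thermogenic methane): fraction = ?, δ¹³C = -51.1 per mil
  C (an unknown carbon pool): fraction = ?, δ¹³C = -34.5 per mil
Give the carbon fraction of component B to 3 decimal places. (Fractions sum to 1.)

Let f_B and f_C be the unknown fractions; fractions sum to 1 so f_B + f_C = 0.655.
Mass balance: Σ fᵢ·δᵢ = δ_bulk ⇒ f_B·(-51.1) + f_C·(-34.5) = -40.2 − (-12.385) = -27.815
Substitute f_C = 0.655 − f_B:
f_B·(-51.1 − -34.5) = -27.815 − 0.655×(-34.5) = -5.217
f_B = -5.217 / -16.6 = 0.3143

0.314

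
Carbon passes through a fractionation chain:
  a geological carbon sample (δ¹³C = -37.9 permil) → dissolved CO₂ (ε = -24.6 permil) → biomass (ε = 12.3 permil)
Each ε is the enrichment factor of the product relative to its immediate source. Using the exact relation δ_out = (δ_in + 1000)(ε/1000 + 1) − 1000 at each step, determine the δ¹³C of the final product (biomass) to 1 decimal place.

step 1: δ = (-37.90 + 1000)·(-24.6/1000 + 1) − 1000 = -61.57 permil
step 2: δ = (-61.57 + 1000)·(12.3/1000 + 1) − 1000 = -50.02 permil

-50.0 permil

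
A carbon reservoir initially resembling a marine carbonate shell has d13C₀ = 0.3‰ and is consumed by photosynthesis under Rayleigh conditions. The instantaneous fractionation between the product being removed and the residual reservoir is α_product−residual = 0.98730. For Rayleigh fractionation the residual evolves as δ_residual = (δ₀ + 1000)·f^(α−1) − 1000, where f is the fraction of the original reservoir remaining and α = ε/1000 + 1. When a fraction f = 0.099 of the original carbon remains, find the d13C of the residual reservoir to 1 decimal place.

Rayleigh residual: δ_res = (δ₀ + 1000)·f^(α−1) − 1000
α − 1 = -0.01270
f^(α−1) = 0.099^(-0.01270) = 1.029806
δ_res = (0.3 + 1000) × 1.029806 − 1000 = 1030.115 − 1000 = 30.11‰

30.1‰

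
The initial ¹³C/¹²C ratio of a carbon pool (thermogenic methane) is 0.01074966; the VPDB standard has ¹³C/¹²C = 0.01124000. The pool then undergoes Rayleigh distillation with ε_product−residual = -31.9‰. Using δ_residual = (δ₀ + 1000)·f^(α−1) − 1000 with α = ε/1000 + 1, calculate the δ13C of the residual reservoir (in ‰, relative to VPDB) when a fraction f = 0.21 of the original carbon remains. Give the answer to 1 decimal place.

δ₀ = (0.01074966/0.01124000 − 1)×1000 = (0.956375 − 1)×1000 = -43.625‰
α − 1 = ε/1000 = -0.0319
f^(α−1) = 0.21^(-0.0319) = 1.051045
δ_res = (-43.625 + 1000) × 1.051045 − 1000 = 1005.193 − 1000 = 5.19‰

5.2‰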